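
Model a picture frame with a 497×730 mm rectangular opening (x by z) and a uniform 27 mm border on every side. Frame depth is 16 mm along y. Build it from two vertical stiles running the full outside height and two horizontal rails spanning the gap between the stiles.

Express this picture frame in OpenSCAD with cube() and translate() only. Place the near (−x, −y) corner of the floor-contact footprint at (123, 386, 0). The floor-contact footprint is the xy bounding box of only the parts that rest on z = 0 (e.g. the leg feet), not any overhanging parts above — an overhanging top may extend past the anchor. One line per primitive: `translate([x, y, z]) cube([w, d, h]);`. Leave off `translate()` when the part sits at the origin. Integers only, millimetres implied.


translate([123, 386, 0]) cube([27, 16, 784]);
translate([647, 386, 0]) cube([27, 16, 784]);
translate([150, 386, 0]) cube([497, 16, 27]);
translate([150, 386, 757]) cube([497, 16, 27]);


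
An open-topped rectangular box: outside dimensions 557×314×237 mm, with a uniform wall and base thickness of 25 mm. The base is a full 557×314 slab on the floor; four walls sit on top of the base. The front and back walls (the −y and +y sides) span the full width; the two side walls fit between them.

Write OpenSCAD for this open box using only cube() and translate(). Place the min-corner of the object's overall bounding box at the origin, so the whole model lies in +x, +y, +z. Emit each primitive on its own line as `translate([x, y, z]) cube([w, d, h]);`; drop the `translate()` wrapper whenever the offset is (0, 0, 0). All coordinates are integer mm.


cube([557, 314, 25]);
translate([0, 0, 25]) cube([557, 25, 212]);
translate([0, 289, 25]) cube([557, 25, 212]);
translate([0, 25, 25]) cube([25, 264, 212]);
translate([532, 25, 25]) cube([25, 264, 212]);


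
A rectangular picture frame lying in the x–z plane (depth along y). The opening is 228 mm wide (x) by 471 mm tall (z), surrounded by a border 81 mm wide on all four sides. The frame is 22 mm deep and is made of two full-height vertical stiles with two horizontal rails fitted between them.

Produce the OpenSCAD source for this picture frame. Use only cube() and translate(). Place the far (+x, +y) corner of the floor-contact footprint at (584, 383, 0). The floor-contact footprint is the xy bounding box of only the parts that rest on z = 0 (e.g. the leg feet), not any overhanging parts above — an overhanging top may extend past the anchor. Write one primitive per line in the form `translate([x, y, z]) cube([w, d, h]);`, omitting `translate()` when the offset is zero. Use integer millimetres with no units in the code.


translate([194, 361, 0]) cube([81, 22, 633]);
translate([503, 361, 0]) cube([81, 22, 633]);
translate([275, 361, 0]) cube([228, 22, 81]);
translate([275, 361, 552]) cube([228, 22, 81]);


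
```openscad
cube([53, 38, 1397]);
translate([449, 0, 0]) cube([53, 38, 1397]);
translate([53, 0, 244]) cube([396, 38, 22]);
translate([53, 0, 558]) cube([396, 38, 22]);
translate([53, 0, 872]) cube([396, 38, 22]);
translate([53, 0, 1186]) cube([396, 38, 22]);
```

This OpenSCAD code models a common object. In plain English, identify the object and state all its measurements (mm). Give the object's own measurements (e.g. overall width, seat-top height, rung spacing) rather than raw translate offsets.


A straight ladder. Two 53×38 mm vertical rails, 1397 mm tall, stand 502 mm apart (outside-to-outside) with their front faces coplanar on the −y side. 4 rungs, each 38 mm deep and 22 mm tall, span between the inner faces of the rails, front faces flush with the rails. The lowest rung's underside is at z = 244 mm and rungs are spaced 314 mm apart (underside to underside).


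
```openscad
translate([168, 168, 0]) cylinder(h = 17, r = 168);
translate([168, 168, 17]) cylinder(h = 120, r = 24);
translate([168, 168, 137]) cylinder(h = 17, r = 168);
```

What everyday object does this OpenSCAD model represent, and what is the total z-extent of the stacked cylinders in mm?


A spool. The overall height is 154 mm.

Three coaxial cylinders, large–small–large — a spool. Two 17 mm flanges and a 120 mm core give 17 + 120 + 17 = 154 mm.


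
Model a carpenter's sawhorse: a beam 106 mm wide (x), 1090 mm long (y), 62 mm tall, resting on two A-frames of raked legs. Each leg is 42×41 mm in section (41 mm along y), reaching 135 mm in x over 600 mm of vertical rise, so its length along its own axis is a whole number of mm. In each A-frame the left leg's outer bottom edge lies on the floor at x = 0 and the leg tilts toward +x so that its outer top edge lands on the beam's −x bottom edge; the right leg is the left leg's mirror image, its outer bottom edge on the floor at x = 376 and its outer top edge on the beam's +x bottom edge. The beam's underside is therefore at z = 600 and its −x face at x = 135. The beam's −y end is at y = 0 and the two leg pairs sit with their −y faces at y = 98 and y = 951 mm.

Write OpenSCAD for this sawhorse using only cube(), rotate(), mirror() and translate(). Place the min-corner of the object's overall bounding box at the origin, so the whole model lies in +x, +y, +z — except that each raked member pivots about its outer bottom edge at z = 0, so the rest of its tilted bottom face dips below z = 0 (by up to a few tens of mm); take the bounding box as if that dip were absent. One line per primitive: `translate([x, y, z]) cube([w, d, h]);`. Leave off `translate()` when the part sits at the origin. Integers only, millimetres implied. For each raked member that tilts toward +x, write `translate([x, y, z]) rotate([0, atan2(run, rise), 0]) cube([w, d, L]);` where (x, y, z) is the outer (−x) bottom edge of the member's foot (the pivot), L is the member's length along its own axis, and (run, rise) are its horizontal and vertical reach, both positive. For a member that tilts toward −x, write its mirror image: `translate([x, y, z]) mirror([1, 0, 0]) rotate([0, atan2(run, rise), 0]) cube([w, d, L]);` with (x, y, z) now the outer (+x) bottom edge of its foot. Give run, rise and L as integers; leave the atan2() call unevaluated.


translate([135, 0, 600]) cube([106, 1090, 62]);
translate([0, 98, 0]) rotate([0, atan2(135, 600), 0]) cube([42, 41, 615]);
translate([376, 98, 0]) mirror([1, 0, 0]) rotate([0, atan2(135, 600), 0]) cube([42, 41, 615]);
translate([0, 951, 0]) rotate([0, atan2(135, 600), 0]) cube([42, 41, 615]);
translate([376, 951, 0]) mirror([1, 0, 0]) rotate([0, atan2(135, 600), 0]) cube([42, 41, 615]);


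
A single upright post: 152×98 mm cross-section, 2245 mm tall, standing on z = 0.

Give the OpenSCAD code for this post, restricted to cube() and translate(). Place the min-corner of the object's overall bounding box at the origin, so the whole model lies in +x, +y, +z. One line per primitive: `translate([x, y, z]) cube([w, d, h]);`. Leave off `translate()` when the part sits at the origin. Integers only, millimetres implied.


cube([152, 98, 2245]);


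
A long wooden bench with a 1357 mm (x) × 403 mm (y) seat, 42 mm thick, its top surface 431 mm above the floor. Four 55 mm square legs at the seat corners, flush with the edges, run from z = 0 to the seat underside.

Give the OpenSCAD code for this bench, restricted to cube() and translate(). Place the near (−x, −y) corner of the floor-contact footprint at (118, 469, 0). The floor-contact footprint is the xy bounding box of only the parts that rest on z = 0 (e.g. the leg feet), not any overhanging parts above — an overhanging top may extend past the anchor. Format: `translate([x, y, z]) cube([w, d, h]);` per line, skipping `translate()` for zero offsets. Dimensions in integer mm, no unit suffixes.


// leg_h = 431 − 42 = 389
translate([118, 469, 389]) cube([1357, 403, 42]);
translate([118, 469, 0]) cube([55, 55, 389]);
translate([118, 817, 0]) cube([55, 55, 389]);
translate([1420, 469, 0]) cube([55, 55, 389]);
translate([1420, 817, 0]) cube([55, 55, 389]);


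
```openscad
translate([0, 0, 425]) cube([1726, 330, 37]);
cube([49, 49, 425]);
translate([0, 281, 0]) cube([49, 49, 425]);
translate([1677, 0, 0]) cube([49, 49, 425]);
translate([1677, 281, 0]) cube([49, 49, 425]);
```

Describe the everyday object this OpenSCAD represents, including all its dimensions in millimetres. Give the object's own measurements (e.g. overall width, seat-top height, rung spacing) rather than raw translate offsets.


A long wooden bench with a 1726 mm (x) × 330 mm (y) seat, 37 mm thick, its top surface 462 mm above the floor. Four 49 mm square legs at the seat corners, flush with the edges, run from z = 0 to the seat underside.


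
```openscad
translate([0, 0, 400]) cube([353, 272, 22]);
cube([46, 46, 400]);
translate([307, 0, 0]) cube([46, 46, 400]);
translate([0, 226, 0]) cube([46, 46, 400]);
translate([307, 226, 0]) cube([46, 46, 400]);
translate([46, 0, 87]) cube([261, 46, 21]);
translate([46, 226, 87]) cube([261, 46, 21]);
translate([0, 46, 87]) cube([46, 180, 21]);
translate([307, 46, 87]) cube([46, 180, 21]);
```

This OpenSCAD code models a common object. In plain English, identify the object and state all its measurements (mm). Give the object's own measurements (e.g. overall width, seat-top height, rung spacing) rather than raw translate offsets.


A four-legged stool. The seat is a 353×272×22 mm slab whose top surface is at z = 422 mm; four square legs, each 46×46 mm in cross-section, run from the floor (z = 0) to the underside of the seat, each flush with a corner of the seat. Four stretchers, 46 mm wide and 21 mm tall, connect adjacent legs with their undersides at z = 87 mm, each running between the inner faces of the legs it joins and aligned with the legs' outer faces on the other axis.


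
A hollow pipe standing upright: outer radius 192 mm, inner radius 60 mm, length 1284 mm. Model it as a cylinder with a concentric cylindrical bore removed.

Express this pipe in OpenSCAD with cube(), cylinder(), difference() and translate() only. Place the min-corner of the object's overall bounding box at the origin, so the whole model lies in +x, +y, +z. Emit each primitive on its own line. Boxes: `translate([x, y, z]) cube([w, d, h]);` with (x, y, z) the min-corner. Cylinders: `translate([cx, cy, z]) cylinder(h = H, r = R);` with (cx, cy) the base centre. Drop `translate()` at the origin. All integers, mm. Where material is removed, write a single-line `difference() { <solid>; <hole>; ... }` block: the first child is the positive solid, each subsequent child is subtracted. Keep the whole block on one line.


difference() { translate([192, 192, 0]) cylinder(h = 1284, r = 192); translate([192, 192, 0]) cylinder(h = 1284, r = 60); }


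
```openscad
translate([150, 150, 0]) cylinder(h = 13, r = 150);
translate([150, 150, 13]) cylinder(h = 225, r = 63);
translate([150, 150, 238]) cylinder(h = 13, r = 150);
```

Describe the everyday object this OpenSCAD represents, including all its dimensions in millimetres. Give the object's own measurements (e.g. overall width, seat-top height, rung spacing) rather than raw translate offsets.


A spool: two coaxial disc flanges of radius 150 mm and thickness 13 mm, joined by a core cylinder of radius 63 mm and height 225 mm. The lower flange rests on z = 0 and the three cylinders share a vertical axis.


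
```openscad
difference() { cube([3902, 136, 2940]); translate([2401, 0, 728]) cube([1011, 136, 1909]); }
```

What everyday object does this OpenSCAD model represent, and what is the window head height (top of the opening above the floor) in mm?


A wall with a window opening. The window head height is 2637 mm.

A wall with a rectangular opening subtracted — a window. Sill at z = 728, opening 1909 mm tall, so the head is at 728 + 1909 = 2637 mm.


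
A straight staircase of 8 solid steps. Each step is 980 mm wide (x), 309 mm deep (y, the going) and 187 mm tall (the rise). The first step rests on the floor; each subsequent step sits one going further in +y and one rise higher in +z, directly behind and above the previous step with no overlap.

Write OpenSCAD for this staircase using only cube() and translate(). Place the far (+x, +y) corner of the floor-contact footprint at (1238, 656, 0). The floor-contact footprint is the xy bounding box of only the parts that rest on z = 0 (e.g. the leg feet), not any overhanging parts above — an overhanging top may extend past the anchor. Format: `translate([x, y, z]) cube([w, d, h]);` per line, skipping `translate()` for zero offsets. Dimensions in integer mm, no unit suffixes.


translate([258, 347, 0]) cube([980, 309, 187]);
translate([258, 656, 187]) cube([980, 309, 187]);
translate([258, 965, 374]) cube([980, 309, 187]);
translate([258, 1274, 561]) cube([980, 309, 187]);
translate([258, 1583, 748]) cube([980, 309, 187]);
translate([258, 1892, 935]) cube([980, 309, 187]);
translate([258, 2201, 1122]) cube([980, 309, 187]);
translate([258, 2510, 1309]) cube([980, 309, 187]);


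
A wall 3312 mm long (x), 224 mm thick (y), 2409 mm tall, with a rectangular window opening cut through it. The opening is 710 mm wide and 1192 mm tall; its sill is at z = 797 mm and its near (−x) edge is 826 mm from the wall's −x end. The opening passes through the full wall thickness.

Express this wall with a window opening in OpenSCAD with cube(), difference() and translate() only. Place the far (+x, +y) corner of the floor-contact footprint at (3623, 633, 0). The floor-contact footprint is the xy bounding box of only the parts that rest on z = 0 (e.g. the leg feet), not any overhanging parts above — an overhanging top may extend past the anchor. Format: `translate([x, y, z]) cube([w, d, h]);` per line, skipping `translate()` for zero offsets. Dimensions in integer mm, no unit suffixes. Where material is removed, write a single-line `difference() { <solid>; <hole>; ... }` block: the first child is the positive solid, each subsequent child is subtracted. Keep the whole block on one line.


difference() { translate([311, 409, 0]) cube([3312, 224, 2409]); translate([1137, 409, 797]) cube([710, 224, 1192]); }


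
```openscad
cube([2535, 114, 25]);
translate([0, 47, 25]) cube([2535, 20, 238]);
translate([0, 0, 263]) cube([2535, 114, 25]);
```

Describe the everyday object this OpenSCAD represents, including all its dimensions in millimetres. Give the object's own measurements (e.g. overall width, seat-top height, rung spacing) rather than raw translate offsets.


An I-beam lying along x, 2535 mm long. Overall section height 288 mm. Two flanges 114 mm wide (y) and 25 mm thick, one on the floor and one at the top; a web 20 mm thick runs between them, centred on the flange width.


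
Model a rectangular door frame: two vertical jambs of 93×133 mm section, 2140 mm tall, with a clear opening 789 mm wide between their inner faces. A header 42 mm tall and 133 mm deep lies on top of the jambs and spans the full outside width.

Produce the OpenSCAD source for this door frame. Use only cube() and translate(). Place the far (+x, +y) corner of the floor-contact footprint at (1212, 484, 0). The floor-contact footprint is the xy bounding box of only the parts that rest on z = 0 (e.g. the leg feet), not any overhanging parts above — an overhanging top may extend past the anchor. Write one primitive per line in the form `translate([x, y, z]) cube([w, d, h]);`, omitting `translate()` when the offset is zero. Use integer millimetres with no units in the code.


translate([237, 351, 0]) cube([93, 133, 2140]);
translate([1119, 351, 0]) cube([93, 133, 2140]);
translate([237, 351, 2140]) cube([975, 133, 42]);


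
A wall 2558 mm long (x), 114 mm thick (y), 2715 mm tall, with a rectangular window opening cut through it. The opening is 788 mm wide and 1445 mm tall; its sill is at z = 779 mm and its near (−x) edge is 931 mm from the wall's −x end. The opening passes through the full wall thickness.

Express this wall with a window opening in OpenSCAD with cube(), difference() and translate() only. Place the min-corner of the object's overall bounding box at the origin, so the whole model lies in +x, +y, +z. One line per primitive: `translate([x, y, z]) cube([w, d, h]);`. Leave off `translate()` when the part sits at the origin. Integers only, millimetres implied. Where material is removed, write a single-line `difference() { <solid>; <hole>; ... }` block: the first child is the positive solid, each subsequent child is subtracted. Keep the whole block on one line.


difference() { cube([2558, 114, 2715]); translate([931, 0, 779]) cube([788, 114, 1445]); }


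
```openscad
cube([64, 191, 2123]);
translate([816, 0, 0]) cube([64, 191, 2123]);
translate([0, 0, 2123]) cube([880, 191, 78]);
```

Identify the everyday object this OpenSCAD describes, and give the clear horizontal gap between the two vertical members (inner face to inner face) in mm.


A door frame. The clear opening width is 752 mm.

Two 2123 mm tall posts with a header on top — a door frame. The left jamb is 64 mm wide at x = 0; the right jamb starts at x = 816. The clear opening is 816 − 64 = 752 mm.


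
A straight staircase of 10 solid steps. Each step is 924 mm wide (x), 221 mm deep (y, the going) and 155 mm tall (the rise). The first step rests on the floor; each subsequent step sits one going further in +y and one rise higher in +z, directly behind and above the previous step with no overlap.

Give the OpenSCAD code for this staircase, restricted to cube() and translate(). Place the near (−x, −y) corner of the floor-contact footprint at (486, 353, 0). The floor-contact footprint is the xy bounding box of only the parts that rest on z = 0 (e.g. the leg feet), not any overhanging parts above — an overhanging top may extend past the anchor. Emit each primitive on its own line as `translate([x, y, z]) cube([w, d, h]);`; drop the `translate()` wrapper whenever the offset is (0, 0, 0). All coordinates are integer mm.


translate([486, 353, 0]) cube([924, 221, 155]);
translate([486, 574, 155]) cube([924, 221, 155]);
translate([486, 795, 310]) cube([924, 221, 155]);
translate([486, 1016, 465]) cube([924, 221, 155]);
translate([486, 1237, 620]) cube([924, 221, 155]);
translate([486, 1458, 775]) cube([924, 221, 155]);
translate([486, 1679, 930]) cube([924, 221, 155]);
translate([486, 1900, 1085]) cube([924, 221, 155]);
translate([486, 2121, 1240]) cube([924, 221, 155]);
translate([486, 2342, 1395]) cube([924, 221, 155]);


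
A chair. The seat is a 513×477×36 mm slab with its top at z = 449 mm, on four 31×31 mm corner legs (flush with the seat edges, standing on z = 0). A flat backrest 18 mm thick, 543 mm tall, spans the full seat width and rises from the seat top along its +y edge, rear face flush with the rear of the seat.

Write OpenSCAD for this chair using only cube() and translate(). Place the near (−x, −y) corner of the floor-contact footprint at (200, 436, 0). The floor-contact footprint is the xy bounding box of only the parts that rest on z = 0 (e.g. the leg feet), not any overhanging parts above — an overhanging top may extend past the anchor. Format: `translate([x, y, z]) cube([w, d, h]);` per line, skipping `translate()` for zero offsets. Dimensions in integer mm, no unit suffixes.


translate([200, 436, 413]) cube([513, 477, 36]);
translate([200, 436, 0]) cube([31, 31, 413]);
translate([682, 436, 0]) cube([31, 31, 413]);
translate([200, 882, 0]) cube([31, 31, 413]);
translate([682, 882, 0]) cube([31, 31, 413]);
translate([200, 895, 449]) cube([513, 18, 543]);


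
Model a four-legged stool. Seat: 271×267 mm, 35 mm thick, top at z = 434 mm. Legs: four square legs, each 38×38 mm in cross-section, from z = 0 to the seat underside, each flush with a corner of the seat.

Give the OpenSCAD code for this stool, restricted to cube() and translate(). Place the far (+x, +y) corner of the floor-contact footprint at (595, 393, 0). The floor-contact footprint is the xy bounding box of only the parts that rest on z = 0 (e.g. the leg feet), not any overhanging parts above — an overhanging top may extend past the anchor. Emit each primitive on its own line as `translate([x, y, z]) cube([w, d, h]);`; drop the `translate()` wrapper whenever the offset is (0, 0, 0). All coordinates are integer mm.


translate([324, 126, 399]) cube([271, 267, 35]);
translate([324, 126, 0]) cube([38, 38, 399]);
translate([557, 126, 0]) cube([38, 38, 399]);
translate([324, 355, 0]) cube([38, 38, 399]);
translate([557, 355, 0]) cube([38, 38, 399]);


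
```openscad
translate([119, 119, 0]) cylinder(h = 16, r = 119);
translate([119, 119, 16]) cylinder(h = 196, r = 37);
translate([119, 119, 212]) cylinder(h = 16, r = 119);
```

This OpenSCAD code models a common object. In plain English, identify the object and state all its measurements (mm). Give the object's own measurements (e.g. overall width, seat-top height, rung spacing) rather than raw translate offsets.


A spool: two coaxial disc flanges of radius 119 mm and thickness 16 mm, joined by a core cylinder of radius 37 mm and height 196 mm. The lower flange rests on z = 0 and the three cylinders share a vertical axis.


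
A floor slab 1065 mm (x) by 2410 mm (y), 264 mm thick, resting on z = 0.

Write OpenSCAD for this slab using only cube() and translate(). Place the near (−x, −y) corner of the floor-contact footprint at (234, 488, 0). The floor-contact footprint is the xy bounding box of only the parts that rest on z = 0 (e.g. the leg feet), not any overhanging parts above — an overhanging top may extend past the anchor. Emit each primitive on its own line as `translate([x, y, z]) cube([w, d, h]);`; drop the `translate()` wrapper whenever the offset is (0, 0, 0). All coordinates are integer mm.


translate([234, 488, 0]) cube([1065, 2410, 264]);


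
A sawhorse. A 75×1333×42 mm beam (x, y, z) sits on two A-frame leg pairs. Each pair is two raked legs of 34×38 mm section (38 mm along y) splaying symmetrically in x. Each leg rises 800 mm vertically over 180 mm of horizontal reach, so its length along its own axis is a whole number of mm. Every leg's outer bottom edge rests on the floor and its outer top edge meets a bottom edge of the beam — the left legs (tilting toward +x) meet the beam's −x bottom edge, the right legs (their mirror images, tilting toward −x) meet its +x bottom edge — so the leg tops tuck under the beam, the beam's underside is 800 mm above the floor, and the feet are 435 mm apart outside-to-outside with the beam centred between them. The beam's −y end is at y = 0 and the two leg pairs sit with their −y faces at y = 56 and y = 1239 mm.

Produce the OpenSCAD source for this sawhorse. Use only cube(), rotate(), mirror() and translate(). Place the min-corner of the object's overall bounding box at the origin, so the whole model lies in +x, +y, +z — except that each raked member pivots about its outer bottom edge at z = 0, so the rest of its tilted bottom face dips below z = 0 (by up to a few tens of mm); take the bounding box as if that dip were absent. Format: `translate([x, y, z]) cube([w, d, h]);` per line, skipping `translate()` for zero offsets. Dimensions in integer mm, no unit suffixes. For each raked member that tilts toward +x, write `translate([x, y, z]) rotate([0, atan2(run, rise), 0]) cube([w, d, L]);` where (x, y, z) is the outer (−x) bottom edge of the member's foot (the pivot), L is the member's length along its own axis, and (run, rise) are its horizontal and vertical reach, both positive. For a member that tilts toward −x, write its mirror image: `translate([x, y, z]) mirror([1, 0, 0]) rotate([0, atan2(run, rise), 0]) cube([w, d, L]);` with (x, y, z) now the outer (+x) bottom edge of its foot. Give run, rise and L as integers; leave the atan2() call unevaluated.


translate([180, 0, 800]) cube([75, 1333, 42]);
translate([0, 56, 0]) rotate([0, atan2(180, 800), 0]) cube([34, 38, 820]);
translate([435, 56, 0]) mirror([1, 0, 0]) rotate([0, atan2(180, 800), 0]) cube([34, 38, 820]);
translate([0, 1239, 0]) rotate([0, atan2(180, 800), 0]) cube([34, 38, 820]);
translate([435, 1239, 0]) mirror([1, 0, 0]) rotate([0, atan2(180, 800), 0]) cube([34, 38, 820]);


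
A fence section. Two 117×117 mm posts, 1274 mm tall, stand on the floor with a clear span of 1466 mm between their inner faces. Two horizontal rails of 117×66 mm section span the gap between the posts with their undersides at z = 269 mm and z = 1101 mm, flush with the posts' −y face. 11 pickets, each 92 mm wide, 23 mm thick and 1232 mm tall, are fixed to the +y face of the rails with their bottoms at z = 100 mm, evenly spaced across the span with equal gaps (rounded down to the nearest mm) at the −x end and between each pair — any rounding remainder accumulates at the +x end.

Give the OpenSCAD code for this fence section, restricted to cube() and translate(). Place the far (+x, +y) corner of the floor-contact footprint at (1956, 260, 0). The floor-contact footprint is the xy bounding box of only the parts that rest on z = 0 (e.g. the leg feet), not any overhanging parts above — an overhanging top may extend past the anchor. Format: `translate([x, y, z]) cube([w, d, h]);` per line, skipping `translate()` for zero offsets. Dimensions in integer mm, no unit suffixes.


translate([256, 143, 0]) cube([117, 117, 1274]);
translate([1839, 143, 0]) cube([117, 117, 1274]);
translate([373, 143, 269]) cube([1466, 117, 66]);
translate([373, 143, 1101]) cube([1466, 117, 66]);
translate([410, 260, 100]) cube([92, 23, 1232]);
translate([539, 260, 100]) cube([92, 23, 1232]);
translate([668, 260, 100]) cube([92, 23, 1232]);
translate([797, 260, 100]) cube([92, 23, 1232]);
translate([926, 260, 100]) cube([92, 23, 1232]);
translate([1055, 260, 100]) cube([92, 23, 1232]);
translate([1184, 260, 100]) cube([92, 23, 1232]);
translate([1313, 260, 100]) cube([92, 23, 1232]);
translate([1442, 260, 100]) cube([92, 23, 1232]);
translate([1571, 260, 100]) cube([92, 23, 1232]);
translate([1700, 260, 100]) cube([92, 23, 1232]);


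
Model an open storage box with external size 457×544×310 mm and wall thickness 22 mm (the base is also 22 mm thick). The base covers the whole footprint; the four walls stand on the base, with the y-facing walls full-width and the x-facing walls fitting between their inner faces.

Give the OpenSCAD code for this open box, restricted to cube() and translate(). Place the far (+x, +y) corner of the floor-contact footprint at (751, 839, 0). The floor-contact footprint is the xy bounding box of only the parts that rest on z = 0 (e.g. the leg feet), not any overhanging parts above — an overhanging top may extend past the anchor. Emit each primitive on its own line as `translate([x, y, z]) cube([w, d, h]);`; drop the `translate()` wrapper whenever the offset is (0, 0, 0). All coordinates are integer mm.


translate([294, 295, 0]) cube([457, 544, 22]);
translate([294, 295, 22]) cube([457, 22, 288]);
translate([294, 817, 22]) cube([457, 22, 288]);
translate([294, 317, 22]) cube([22, 500, 288]);
translate([729, 317, 22]) cube([22, 500, 288]);


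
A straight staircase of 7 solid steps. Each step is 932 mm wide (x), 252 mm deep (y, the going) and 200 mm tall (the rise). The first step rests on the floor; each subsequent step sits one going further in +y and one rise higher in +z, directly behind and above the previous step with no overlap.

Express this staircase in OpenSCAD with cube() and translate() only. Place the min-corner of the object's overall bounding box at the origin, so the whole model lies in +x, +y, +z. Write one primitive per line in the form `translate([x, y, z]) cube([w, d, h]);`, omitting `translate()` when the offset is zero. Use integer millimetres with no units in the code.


cube([932, 252, 200]);
translate([0, 252, 200]) cube([932, 252, 200]);
translate([0, 504, 400]) cube([932, 252, 200]);
translate([0, 756, 600]) cube([932, 252, 200]);
translate([0, 1008, 800]) cube([932, 252, 200]);
translate([0, 1260, 1000]) cube([932, 252, 200]);
translate([0, 1512, 1200]) cube([932, 252, 200]);


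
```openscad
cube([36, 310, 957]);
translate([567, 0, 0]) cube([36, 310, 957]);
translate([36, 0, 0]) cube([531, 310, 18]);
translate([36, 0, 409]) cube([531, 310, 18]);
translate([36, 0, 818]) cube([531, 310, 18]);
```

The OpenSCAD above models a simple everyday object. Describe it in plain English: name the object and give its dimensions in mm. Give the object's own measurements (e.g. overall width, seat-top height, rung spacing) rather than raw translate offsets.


An open bookshelf. Two side panels, each 36 mm thick, 310 mm deep and 957 mm tall, stand 603 mm apart (outside-to-outside). Between them sit 3 shelves, each 18 mm thick and 310 mm deep, spanning the full gap between the sides. The bottom shelf rests on the floor (its underside at z = 0) and the clear gap between one shelf's top and the next shelf's underside is 391 mm.


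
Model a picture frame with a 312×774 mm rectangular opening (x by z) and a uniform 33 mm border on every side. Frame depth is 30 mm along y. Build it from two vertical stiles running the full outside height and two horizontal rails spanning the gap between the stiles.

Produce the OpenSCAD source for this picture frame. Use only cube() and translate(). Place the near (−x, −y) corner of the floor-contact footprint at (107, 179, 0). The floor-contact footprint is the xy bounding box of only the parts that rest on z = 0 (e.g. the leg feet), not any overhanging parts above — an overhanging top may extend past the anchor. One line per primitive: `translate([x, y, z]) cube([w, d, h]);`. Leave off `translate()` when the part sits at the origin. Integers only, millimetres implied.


translate([107, 179, 0]) cube([33, 30, 840]);
translate([452, 179, 0]) cube([33, 30, 840]);
translate([140, 179, 0]) cube([312, 30, 33]);
translate([140, 179, 807]) cube([312, 30, 33]);


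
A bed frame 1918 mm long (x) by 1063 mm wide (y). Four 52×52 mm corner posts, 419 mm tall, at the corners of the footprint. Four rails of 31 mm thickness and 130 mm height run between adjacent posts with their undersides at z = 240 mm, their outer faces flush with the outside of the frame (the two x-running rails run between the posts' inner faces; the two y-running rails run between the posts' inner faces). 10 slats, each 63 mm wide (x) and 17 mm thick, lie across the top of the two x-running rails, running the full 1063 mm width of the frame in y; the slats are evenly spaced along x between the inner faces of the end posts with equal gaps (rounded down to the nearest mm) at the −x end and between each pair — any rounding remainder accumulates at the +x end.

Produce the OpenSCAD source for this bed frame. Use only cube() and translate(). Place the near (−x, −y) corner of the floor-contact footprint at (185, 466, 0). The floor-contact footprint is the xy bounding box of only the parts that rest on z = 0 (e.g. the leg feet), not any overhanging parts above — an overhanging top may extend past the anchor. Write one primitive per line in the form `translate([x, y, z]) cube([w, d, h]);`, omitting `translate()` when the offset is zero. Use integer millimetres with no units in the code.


translate([185, 466, 0]) cube([52, 52, 419]);
translate([185, 1477, 0]) cube([52, 52, 419]);
translate([2051, 466, 0]) cube([52, 52, 419]);
translate([2051, 1477, 0]) cube([52, 52, 419]);
translate([237, 466, 240]) cube([1814, 31, 130]);
translate([237, 1498, 240]) cube([1814, 31, 130]);
translate([185, 518, 240]) cube([31, 959, 130]);
translate([2072, 518, 240]) cube([31, 959, 130]);
translate([344, 466, 370]) cube([63, 1063, 17]);
translate([514, 466, 370]) cube([63, 1063, 17]);
translate([684, 466, 370]) cube([63, 1063, 17]);
translate([854, 466, 370]) cube([63, 1063, 17]);
translate([1024, 466, 370]) cube([63, 1063, 17]);
translate([1194, 466, 370]) cube([63, 1063, 17]);
translate([1364, 466, 370]) cube([63, 1063, 17]);
translate([1534, 466, 370]) cube([63, 1063, 17]);
translate([1704, 466, 370]) cube([63, 1063, 17]);
translate([1874, 466, 370]) cube([63, 1063, 17]);


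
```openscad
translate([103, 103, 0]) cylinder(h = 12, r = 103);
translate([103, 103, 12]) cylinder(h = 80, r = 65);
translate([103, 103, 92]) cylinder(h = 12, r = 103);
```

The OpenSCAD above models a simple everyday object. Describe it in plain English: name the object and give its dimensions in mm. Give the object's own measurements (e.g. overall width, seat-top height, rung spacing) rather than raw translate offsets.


A spool: two coaxial disc flanges of radius 103 mm and thickness 12 mm, joined by a core cylinder of radius 65 mm and height 80 mm. The lower flange rests on z = 0 and the three cylinders share a vertical axis.


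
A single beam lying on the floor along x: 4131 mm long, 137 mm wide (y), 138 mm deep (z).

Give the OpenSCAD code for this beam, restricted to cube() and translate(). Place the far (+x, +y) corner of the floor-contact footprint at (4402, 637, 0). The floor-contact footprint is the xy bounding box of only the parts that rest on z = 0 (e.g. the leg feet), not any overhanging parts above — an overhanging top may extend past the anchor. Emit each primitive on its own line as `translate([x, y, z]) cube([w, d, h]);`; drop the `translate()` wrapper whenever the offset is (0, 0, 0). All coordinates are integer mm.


translate([271, 500, 0]) cube([4131, 137, 138]);


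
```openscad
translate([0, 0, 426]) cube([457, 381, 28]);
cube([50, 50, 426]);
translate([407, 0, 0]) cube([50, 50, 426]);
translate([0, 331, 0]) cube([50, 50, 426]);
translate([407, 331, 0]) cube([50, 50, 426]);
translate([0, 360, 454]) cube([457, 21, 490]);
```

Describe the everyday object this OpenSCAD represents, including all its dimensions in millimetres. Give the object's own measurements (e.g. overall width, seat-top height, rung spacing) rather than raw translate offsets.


A chair. The seat is a 457×381×28 mm slab with its top at z = 454 mm, on four 50×50 mm corner legs (flush with the seat edges, standing on z = 0). A flat backrest 21 mm thick, 490 mm tall, spans the full seat width and rises from the seat top along its +y edge, rear face flush with the rear of the seat.


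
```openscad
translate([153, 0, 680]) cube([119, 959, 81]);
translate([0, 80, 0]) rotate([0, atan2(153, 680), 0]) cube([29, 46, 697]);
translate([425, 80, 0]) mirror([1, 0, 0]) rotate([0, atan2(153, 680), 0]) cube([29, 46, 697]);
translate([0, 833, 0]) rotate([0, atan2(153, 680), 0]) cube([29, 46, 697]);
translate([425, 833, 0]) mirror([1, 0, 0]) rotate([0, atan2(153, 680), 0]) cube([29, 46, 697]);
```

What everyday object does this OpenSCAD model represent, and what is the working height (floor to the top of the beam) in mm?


A sawhorse. The overall height is 761 mm.

A beam across two mirrored pairs of raked legs — a sawhorse. The beam's underside is at z = 680 (matching the legs' vertical rise in atan2(153, 680)) and the beam is 81 mm tall, so its top is at 680 + 81 = 761 mm. The raked legs top out at the beam's underside, so that is the highest point.


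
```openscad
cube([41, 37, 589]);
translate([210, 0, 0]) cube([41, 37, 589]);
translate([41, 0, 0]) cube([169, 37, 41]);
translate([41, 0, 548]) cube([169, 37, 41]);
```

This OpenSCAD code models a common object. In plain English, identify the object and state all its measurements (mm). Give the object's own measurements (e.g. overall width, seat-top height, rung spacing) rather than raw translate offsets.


A rectangular picture frame lying in the x–z plane (depth along y). The opening is 169 mm wide (x) by 507 mm tall (z), surrounded by a border 41 mm wide on all four sides. The frame is 37 mm deep and is made of two full-height vertical stiles with two horizontal rails fitted between them.


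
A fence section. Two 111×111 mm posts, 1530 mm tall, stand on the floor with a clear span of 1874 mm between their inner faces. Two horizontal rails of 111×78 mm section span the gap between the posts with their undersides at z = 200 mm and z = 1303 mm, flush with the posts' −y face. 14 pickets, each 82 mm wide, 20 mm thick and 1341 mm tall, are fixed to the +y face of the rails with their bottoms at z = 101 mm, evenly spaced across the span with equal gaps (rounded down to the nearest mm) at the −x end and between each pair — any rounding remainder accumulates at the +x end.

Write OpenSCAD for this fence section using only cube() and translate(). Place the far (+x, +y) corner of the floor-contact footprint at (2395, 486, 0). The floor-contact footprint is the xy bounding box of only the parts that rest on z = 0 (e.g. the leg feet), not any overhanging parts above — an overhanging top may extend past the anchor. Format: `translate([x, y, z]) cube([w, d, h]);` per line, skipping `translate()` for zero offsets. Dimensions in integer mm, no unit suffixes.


translate([299, 375, 0]) cube([111, 111, 1530]);
translate([2284, 375, 0]) cube([111, 111, 1530]);
translate([410, 375, 200]) cube([1874, 111, 78]);
translate([410, 375, 1303]) cube([1874, 111, 78]);
translate([458, 486, 101]) cube([82, 20, 1341]);
translate([588, 486, 101]) cube([82, 20, 1341]);
translate([718, 486, 101]) cube([82, 20, 1341]);
translate([848, 486, 101]) cube([82, 20, 1341]);
translate([978, 486, 101]) cube([82, 20, 1341]);
translate([1108, 486, 101]) cube([82, 20, 1341]);
translate([1238, 486, 101]) cube([82, 20, 1341]);
translate([1368, 486, 101]) cube([82, 20, 1341]);
translate([1498, 486, 101]) cube([82, 20, 1341]);
translate([1628, 486, 101]) cube([82, 20, 1341]);
translate([1758, 486, 101]) cube([82, 20, 1341]);
translate([1888, 486, 101]) cube([82, 20, 1341]);
translate([2018, 486, 101]) cube([82, 20, 1341]);
translate([2148, 486, 101]) cube([82, 20, 1341]);


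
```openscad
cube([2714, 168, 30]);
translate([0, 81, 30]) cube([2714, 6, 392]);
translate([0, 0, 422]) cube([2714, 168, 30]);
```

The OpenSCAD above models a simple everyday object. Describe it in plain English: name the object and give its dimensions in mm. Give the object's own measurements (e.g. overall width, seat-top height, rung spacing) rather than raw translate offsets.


An I-beam lying along x, 2714 mm long. Overall section height 452 mm. Two flanges 168 mm wide (y) and 30 mm thick, one on the floor and one at the top; a web 6 mm thick runs between them, centred on the flange width.


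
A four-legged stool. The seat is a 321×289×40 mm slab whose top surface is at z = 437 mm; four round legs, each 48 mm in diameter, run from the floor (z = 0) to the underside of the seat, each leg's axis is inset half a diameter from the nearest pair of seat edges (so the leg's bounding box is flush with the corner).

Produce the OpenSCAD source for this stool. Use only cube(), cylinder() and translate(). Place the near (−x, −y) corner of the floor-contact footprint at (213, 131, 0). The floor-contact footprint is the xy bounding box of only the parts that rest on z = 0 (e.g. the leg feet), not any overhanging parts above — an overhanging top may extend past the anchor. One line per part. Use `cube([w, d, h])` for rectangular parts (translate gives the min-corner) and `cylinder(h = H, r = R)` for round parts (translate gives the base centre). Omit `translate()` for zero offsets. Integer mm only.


translate([213, 131, 397]) cube([321, 289, 40]);
translate([237, 155, 0]) cylinder(h = 397, r = 24);
translate([510, 155, 0]) cylinder(h = 397, r = 24);
translate([237, 396, 0]) cylinder(h = 397, r = 24);
translate([510, 396, 0]) cylinder(h = 397, r = 24);


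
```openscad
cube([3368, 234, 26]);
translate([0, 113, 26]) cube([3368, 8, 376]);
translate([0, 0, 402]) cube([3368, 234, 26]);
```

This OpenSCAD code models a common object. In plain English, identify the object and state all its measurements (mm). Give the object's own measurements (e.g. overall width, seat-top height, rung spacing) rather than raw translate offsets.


An I-beam lying along x, 3368 mm long. Overall section height 428 mm. Two flanges 234 mm wide (y) and 26 mm thick, one on the floor and one at the top; a web 8 mm thick runs between them, centred on the flange width.


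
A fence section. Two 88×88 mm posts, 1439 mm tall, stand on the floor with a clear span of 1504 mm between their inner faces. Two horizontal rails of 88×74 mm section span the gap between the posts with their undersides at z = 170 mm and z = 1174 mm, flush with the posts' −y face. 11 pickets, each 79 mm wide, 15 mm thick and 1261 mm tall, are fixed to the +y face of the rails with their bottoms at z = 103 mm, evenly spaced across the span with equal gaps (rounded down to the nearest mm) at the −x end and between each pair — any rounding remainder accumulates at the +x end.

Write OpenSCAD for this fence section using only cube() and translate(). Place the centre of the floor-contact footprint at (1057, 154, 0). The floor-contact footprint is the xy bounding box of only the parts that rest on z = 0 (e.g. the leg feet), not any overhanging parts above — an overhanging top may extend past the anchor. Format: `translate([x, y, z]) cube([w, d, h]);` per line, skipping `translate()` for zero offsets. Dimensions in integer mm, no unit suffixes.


translate([217, 110, 0]) cube([88, 88, 1439]);
translate([1809, 110, 0]) cube([88, 88, 1439]);
translate([305, 110, 170]) cube([1504, 88, 74]);
translate([305, 110, 1174]) cube([1504, 88, 74]);
translate([357, 198, 103]) cube([79, 15, 1261]);
translate([488, 198, 103]) cube([79, 15, 1261]);
translate([619, 198, 103]) cube([79, 15, 1261]);
translate([750, 198, 103]) cube([79, 15, 1261]);
translate([881, 198, 103]) cube([79, 15, 1261]);
translate([1012, 198, 103]) cube([79, 15, 1261]);
translate([1143, 198, 103]) cube([79, 15, 1261]);
translate([1274, 198, 103]) cube([79, 15, 1261]);
translate([1405, 198, 103]) cube([79, 15, 1261]);
translate([1536, 198, 103]) cube([79, 15, 1261]);
translate([1667, 198, 103]) cube([79, 15, 1261]);
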